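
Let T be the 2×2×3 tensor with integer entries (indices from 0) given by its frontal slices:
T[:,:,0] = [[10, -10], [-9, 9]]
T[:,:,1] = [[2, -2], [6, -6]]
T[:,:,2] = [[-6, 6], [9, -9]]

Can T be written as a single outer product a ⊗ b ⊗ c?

The mode-3 unfolding of T (rows indexed by k, columns by (i,j) = (0,0), (0,1), (1,0), (1,1)) is [[10, -10, -9, 9], [2, -2, 6, -6], [-6, 6, 9, -9]].
There the 2×2 minor on rows k ∈ {0, 1}, columns (i,j) ∈ {(0,0), (1,0)} is det [[10, -9], [2, 6]] = 78 ≠ 0, so this unfolding has rank ≥ 2; CP rank is at least every unfolding rank, so rank(T) ≥ 2.
In particular rank(T) ≥ 2 > 1, so T is not rank-1.

No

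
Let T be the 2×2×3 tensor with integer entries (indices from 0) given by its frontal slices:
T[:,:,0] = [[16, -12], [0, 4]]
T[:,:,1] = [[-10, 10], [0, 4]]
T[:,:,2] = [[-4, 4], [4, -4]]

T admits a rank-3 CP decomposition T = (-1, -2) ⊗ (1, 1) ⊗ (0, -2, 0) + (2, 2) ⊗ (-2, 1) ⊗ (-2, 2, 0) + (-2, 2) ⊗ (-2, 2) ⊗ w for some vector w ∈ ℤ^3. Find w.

Subtract the known terms from T to get the rank-1 residual R = (-2, 2) ⊗ (-2, 2) ⊗ w, so R[i,j,k] = a[i]·b[j]·w[k]. Pick indices with nonzero a[0]·b[0] = (-2)·(-2) = 4. Only the fibre through (0,0,·) is needed: R[0,0,:] = T[0,0,:] − Σₗ aₗ[0]bₗ[0]cₗ = [16, -10, -4] − (-1)·(1)·(0, -2, 0) − (2)·(-2)·(-2, 2, 0) = [8, -4, -4]. Then w[k] = R[0,0,k] / 4 for each k, giving w = [8, -4, -4] / 4 = (2, -1, -1).

w = (2, -1, -1)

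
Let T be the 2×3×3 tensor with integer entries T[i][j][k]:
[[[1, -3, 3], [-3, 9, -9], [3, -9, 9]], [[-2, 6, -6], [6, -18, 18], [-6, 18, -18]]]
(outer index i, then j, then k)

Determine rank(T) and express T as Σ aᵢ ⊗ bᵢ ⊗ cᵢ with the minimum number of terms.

Lower bound: T ≠ 0 (e.g. T[0,0,0] = 1), so rank(T) ≥ 1.
Upper bound: if T = a ⊗ b ⊗ c then every fibre of T is a multiple of the corresponding factor, so read the factors off the fibres through the nonzero entry T[0,0,0] = 1.
The mode-1 fibre T[:,0,0] = [1, -2] gives a = [1, -2] (primitive direction); the mode-2 fibre T[0,:,0] = [1, -3, 3] gives b = [1, -3, 3]; then c[k] = T[0,0,k] / (a[0]·b[0]) = [1, -3, 3] / 1 = [1, -3, 3].
Expanding [1, -2] ⊗ [1, -3, 3] ⊗ [1, -3, 3] reproduces all 18 entries of T, so T = [1, -2] ⊗ [1, -3, 3] ⊗ [1, -3, 3] and rank(T) ≤ 1.
These bounds meet, so rank(T) = 1.

rank(T) = 1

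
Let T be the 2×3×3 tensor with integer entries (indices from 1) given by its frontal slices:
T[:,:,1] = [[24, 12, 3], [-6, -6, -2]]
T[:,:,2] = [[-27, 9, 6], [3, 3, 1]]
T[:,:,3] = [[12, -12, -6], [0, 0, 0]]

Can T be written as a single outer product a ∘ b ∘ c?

The mode-1 unfolding of T (rows indexed by i, columns by (j,k) = (1,1), (1,2), (1,3), (2,1), (2,2), (2,3), (3,1), (3,2), (3,3)) is [[24, -27, 12, 12, 9, -12, 3, 6, -6], [-6, 3, 0, -6, 3, 0, -2, 1, 0]].
There the 2×2 minor on rows i ∈ {1, 2}, columns (j,k) ∈ {(1,1), (1,2)} is det [[24, -27], [-6, 3]] = -90 ≠ 0, so this unfolding has rank ≥ 2; CP rank is at least every unfolding rank, so rank(T) ≥ 2.
In particular rank(T) ≥ 2 > 1, so T is not rank-1.

No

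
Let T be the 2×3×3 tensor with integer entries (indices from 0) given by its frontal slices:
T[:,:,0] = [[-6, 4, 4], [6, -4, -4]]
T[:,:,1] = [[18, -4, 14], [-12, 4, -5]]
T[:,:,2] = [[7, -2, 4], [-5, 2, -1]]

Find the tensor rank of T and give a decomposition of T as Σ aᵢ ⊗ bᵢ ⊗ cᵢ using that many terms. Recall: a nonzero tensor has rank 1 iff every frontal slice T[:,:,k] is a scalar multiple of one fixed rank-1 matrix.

Lower bound: the mode-2 unfolding of T (rows indexed by j, columns by (i,k) = (0,0), (0,1), (0,2), (1,0), (1,1), (1,2)) is [[-6, 18, 7, 6, -12, -5], [4, -4, -2, -4, 4, 2], [4, 14, 4, -4, -5, -1]].
There the 2×2 minor on rows j ∈ {0, 1}, columns (i,k) ∈ {(0,0), (0,1)} is det [[-6, 18], [4, -4]] = -48 ≠ 0, so this unfolding has rank ≥ 2; CP rank is at least every unfolding rank, so rank(T) ≥ 2. (This is only a lower bound: in general the CP rank may exceed every unfolding rank, so we still need to exhibit 2 rank-1 terms summing to T.)
Upper bound — finding two terms. Write S_k = T[:,:,k] for the frontal slices: S₀ = [[-6, 4, 4], [6, -4, -4]], S₁ = [[18, -4, 14], [-12, 4, -5]], S₂ = [[7, -2, 4], [-5, 2, -1]].
If T = a₁ ⊗ b₁ ⊗ c₁ + a₂ ⊗ b₂ ⊗ c₂ then each S_k = c₁[k]·a₁b₁ᵀ + c₂[k]·a₂b₂ᵀ. S₀ and S₁ are linearly independent, so a₁b₁ᵀ and a₂b₂ᵀ must span the same plane of matrices: they are the rank-1 matrices of the form x·S₀ + y·S₁.
The 2×2 minor of x·S₀ + y·S₁ on rows {0,1}, columns {0,1} is −24·xy + 24·y² = (-24)·(x − y)(y), vanishing at (x:y) = (1:1) and (1:0).
M₁ = S₀ + S₁ = [[12, 0, 18], [-6, 0, -9]] = 3·[2, -1][2, 0, 3]ᵀ and M₂ = S₀ = [[-6, 4, 4], [6, -4, -4]] = (-2)·[1, -1][3, -2, -2]ᵀ, so take a₁ = [2, -1], b₁ = [2, 0, 3], a₂ = [1, -1], b₂ = [3, -2, -2].
Each slice is an integer combination of E₁ = a₁b₁ᵀ and E₂ = a₂b₂ᵀ: S₀ = −2·E₂, S₁ = 3·E₁ + 2·E₂, S₂ = E₁ + E₂; reading off coefficients, c₁ = [0, 3, 1] and c₂ = [-2, 2, 1].
Hence T = [2, -1] ⊗ [2, 0, 3] ⊗ [0, 3, 1] + [1, -1] ⊗ [3, -2, -2] ⊗ [-2, 2, 1], so rank(T) ≤ 2.
These bounds meet, so rank(T) = 2.

rank(T) = 2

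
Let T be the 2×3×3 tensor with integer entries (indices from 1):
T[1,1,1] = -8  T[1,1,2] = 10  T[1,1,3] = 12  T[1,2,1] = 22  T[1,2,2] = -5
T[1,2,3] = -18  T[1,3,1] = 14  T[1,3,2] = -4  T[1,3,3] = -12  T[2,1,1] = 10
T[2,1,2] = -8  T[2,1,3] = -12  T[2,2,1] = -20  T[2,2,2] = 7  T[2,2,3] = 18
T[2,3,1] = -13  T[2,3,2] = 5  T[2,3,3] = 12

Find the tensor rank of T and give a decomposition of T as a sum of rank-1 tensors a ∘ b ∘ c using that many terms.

rank(T) = 2

Lower bound: the mode-2 unfolding of T (rows indexed by j, columns by (i,k) = (1,1), (1,2), (1,3), (2,1), (2,2), (2,3)) is [[-8, 10, 12, 10, -8, -12], [22, -5, -18, -20, 7, 18], [14, -4, -12, -13, 5, 12]].
There the 2×2 minor on rows j ∈ {1, 2}, columns (i,k) ∈ {(1,1), (1,2)} is det [[-8, 10], [22, -5]] = -180 ≠ 0, so this unfolding has rank ≥ 2; CP rank is at least every unfolding rank, so rank(T) ≥ 2. (This is only a lower bound: in general the CP rank may exceed every unfolding rank, so we still need to exhibit 2 rank-1 terms summing to T.)
Upper bound — finding two terms. Write S_k = T[:,:,k] for the frontal slices: S₁ = [[-8, 22, 14], [10, -20, -13]], S₂ = [[10, -5, -4], [-8, 7, 5]], S₃ = [[12, -18, -12], [-12, 18, 12]].
If T = a₁ ∘ b₁ ∘ c₁ + a₂ ∘ b₂ ∘ c₂ then each S_k = c₁[k]·a₁b₁ᵀ + c₂[k]·a₂b₂ᵀ. S₁ and S₂ are linearly independent, so a₁b₁ᵀ and a₂b₂ᵀ must span the same plane of matrices: they are the rank-1 matrices of the form x·S₁ + y·S₂.
The 2×2 minor of x·S₁ + y·S₂ on rows {1,2}, columns {1,2} is −60·x² − 30·xy + 30·y² = (-30)·(2·x − y)(x + y), vanishing at (x:y) = (1:2) and (1:-1).
M₁ = S₁ + 2·S₂ = [[12, 12, 6], [-6, -6, -3]] = 3·(2, -1)(2, 2, 1)ᵀ and M₂ = S₁ − S₂ = [[-18, 27, 18], [18, -27, -18]] = (-9)·(1, -1)(2, -3, -2)ᵀ, so take a₁ = (2, -1), b₁ = (2, 2, 1), a₂ = (1, -1), b₂ = (2, -3, -2).
Each slice is an integer combination of E₁ = a₁b₁ᵀ and E₂ = a₂b₂ᵀ: S₁ = E₁ − 6·E₂, S₂ = E₁ + 3·E₂, S₃ = 6·E₂; reading off coefficients, c₁ = (1, 1, 0) and c₂ = (-6, 3, 6).
Hence T = (2, -1) ∘ (2, 2, 1) ∘ (1, 1, 0) + (1, -1) ∘ (2, -3, -2) ∘ (-6, 3, 6), so rank(T) ≤ 2.
These bounds meet, so rank(T) = 2.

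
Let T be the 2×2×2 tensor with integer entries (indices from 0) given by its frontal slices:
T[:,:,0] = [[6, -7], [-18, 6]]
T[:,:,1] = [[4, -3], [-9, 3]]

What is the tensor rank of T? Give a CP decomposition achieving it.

Lower bound: the mode-2 unfolding of T (rows indexed by j, columns by (i,k) = (0,0), (0,1), (1,0), (1,1)) is [[6, 4, -18, -9], [-7, -3, 6, 3]].
There the 2×2 minor on rows j ∈ {0, 1}, columns (i,k) ∈ {(0,0), (0,1)} is det [[6, 4], [-7, -3]] = 10 ≠ 0, so this unfolding has rank ≥ 2; CP rank is at least every unfolding rank, so rank(T) ≥ 2. (Unfolding ranks only ever bound the CP rank from below — rank(T) can be strictly larger than all of them — so the matching upper bound has to come from an explicit 2-term decomposition.)
Upper bound — finding two terms. Write S_k = T[:,:,k] for the frontal slices: S₀ = [[6, -7], [-18, 6]], S₁ = [[4, -3], [-9, 3]].
If T = a₁ ⊗ b₁ ⊗ c₁ + a₂ ⊗ b₂ ⊗ c₂ then each S_k = c₁[k]·a₁b₁ᵀ + c₂[k]·a₂b₂ᵀ. S₀ and S₁ are linearly independent, so a₁b₁ᵀ and a₂b₂ᵀ must span the same plane of matrices: they are the rank-1 matrices of the form x·S₀ + y·S₁.
det(x·S₀ + y·S₁) is −90·x² − 75·xy − 15·y² = (-15)·(2·x + y)(3·x + y), vanishing at (x:y) = (1:-2) and (1:-3).
M₁ = S₀ − 2·S₁ = [[-2, -1], [0, 0]] = −(1, 0)(2, 1)ᵀ and M₂ = S₀ − 3·S₁ = [[-6, 2], [9, -3]] = −(2, -3)(3, -1)ᵀ, so take a₁ = (1, 0), b₁ = (2, 1), a₂ = (2, -3), b₂ = (3, -1).
Each slice is an integer combination of E₁ = a₁b₁ᵀ and E₂ = a₂b₂ᵀ: S₀ = −3·E₁ + 2·E₂, S₁ = −E₁ + E₂; reading off coefficients, c₁ = (-3, -1) and c₂ = (2, 1).
Hence T = (1, 0) ⊗ (2, 1) ⊗ (-3, -1) + (2, -3) ⊗ (3, -1) ⊗ (2, 1), so rank(T) ≤ 2.
These bounds meet, so rank(T) = 2.

rank(T) = 2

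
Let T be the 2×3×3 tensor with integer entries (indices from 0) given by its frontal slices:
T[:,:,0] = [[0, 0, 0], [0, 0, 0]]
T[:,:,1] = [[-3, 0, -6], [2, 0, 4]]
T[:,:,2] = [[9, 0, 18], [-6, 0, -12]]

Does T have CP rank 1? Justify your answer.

If T = a ⊗ b ⊗ c then every fibre of T is a multiple of the corresponding factor, so read the factors off the fibres through the nonzero entry T[0,0,1] = -3.
The mode-1 fibre T[:,0,1] = [-3, 2] gives a = (3, -2) (primitive direction); the mode-2 fibre T[0,:,1] = [-3, 0, -6] gives b = (1, 0, 2); then c[k] = T[0,0,k] / (a[0]·b[0]) = [0, -3, 9] / 3 = (0, -1, 3).
Expanding (3, -2) ⊗ (1, 0, 2) ⊗ (0, -1, 3) reproduces all 18 entries of T, so T = (3, -2) ⊗ (1, 0, 2) ⊗ (0, -1, 3) and rank(T) ≤ 1.
Equivalently every frontal slice T[:,:,k] is c[k] times the rank-1 matrix (3, -2) ⊗ (1, 0, 2). So T has rank 1 (it is nonzero).

Yes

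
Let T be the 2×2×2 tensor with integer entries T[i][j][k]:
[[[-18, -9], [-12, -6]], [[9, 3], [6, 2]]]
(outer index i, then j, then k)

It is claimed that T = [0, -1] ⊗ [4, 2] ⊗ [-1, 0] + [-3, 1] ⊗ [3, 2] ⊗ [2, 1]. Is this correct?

Reconstruct entry (1,0,0) from the claimed factors: Σₗ aₗ[1]bₗ[0]cₗ[0] = (-1)·(4)·(-1) + (1)·(3)·(2) = 10, but T[1,0,0] = 9. The claim is false.

No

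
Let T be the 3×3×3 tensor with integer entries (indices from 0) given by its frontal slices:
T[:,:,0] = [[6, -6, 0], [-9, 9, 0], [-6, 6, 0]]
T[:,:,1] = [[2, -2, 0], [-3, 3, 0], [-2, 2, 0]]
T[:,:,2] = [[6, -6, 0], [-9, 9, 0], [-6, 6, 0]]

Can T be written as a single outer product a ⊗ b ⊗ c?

Yes

If T = a ⊗ b ⊗ c then every fibre of T is a multiple of the corresponding factor, so read the factors off the fibres through the nonzero entry T[0,0,0] = 6.
The mode-1 fibre T[:,0,0] = [6, -9, -6] gives a = (2, -3, -2) (primitive direction); the mode-2 fibre T[0,:,0] = [6, -6, 0] gives b = (1, -1, 0); then c[k] = T[0,0,k] / (a[0]·b[0]) = [6, 2, 6] / 2 = (3, 1, 3).
Expanding (2, -3, -2) ⊗ (1, -1, 0) ⊗ (3, 1, 3) reproduces all 27 entries of T, so T = (2, -3, -2) ⊗ (1, -1, 0) ⊗ (3, 1, 3) and rank(T) ≤ 1.
Equivalently every frontal slice T[:,:,k] is c[k] times the rank-1 matrix (2, -3, -2) ⊗ (1, -1, 0). So T has rank 1 (it is nonzero).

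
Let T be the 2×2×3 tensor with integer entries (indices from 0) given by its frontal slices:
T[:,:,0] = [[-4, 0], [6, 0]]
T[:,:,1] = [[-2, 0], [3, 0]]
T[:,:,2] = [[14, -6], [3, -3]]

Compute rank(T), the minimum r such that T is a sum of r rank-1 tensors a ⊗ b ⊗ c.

2

Lower bound: the mode-3 unfolding of T (rows indexed by k, columns by (i,j) = (0,0), (0,1), (1,0), (1,1)) is [[-4, 0, 6, 0], [-2, 0, 3, 0], [14, -6, 3, -3]].
There the 2×2 minor on rows k ∈ {0, 2}, columns (i,j) ∈ {(0,0), (0,1)} is det [[-4, 0], [14, -6]] = 24 ≠ 0, so this unfolding has rank ≥ 2; CP rank is at least every unfolding rank, so rank(T) ≥ 2. (This is only a lower bound: in general the CP rank may exceed every unfolding rank, so we still need to exhibit 2 rank-1 terms summing to T.)
Upper bound — finding two terms. Write S_k = T[:,:,k] for the frontal slices: S₀ = [[-4, 0], [6, 0]], S₁ = [[-2, 0], [3, 0]], S₂ = [[14, -6], [3, -3]].
If T = a₁ ⊗ b₁ ⊗ c₁ + a₂ ⊗ b₂ ⊗ c₂ then each S_k = c₁[k]·a₁b₁ᵀ + c₂[k]·a₂b₂ᵀ. S₀ and S₂ are linearly independent, so a₁b₁ᵀ and a₂b₂ᵀ must span the same plane of matrices: they are the rank-1 matrices of the form x·S₀ + y·S₂.
det(x·S₀ + y·S₂) is 48·xy − 24·y² = 24·(2·x − y)(y), vanishing at (x:y) = (1:2) and (1:0).
M₁ = S₀ + 2·S₂ = [[24, -12], [12, -6]] = 6·(2, 1)(2, -1)ᵀ and M₂ = S₀ = [[-4, 0], [6, 0]] = (-2)·(2, -3)(1, 0)ᵀ, so take a₁ = (2, 1), b₁ = (2, -1), a₂ = (2, -3), b₂ = (1, 0).
Each slice is an integer combination of E₁ = a₁b₁ᵀ and E₂ = a₂b₂ᵀ: S₀ = −2·E₂, S₁ = −E₂, S₂ = 3·E₁ + E₂; reading off coefficients, c₁ = (0, 0, 3) and c₂ = (-2, -1, 1).
Hence T = (2, 1) ⊗ (2, -1) ⊗ (0, 0, 3) + (2, -3) ⊗ (1, 0) ⊗ (-2, -1, 1), so rank(T) ≤ 2.
These bounds meet, so rank(T) = 2.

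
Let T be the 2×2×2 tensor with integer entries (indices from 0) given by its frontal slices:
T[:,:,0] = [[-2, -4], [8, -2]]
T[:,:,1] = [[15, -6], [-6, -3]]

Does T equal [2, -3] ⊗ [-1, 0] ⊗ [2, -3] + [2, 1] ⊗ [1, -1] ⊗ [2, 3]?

No

Reconstruct entry (0,0,0) from the claimed factors: Σₗ aₗ[0]bₗ[0]cₗ[0] = (2)·(-1)·(2) + (2)·(1)·(2) = 0, but T[0,0,0] = -2. The claim is false.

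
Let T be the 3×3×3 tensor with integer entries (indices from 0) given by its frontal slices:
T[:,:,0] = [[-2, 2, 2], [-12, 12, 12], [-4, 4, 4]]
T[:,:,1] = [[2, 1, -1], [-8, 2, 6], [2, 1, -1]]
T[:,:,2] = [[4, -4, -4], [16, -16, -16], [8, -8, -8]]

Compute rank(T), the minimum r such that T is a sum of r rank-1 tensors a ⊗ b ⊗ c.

Lower bound: the mode-1 unfolding of T (rows indexed by i, columns by (j,k) = (0,0), (0,1), (0,2), (1,0), (1,1), (1,2), (2,0), (2,1), (2,2)) is [[-2, 2, 4, 2, 1, -4, 2, -1, -4], [-12, -8, 16, 12, 2, -16, 12, 6, -16], [-4, 2, 8, 4, 1, -8, 4, -1, -8]].
There the 3×3 minor on rows i ∈ {0, 1, 2}, columns (j,k) ∈ {(0,0), (0,1), (0,2)} is det [[-2, 2, 4], [-12, -8, 16], [-4, 2, 8]] = 32 ≠ 0, so this unfolding has rank ≥ 3; CP rank is at least every unfolding rank, so rank(T) ≥ 3. (This is only a lower bound: in general the CP rank may exceed every unfolding rank, so we still need to exhibit 3 rank-1 terms summing to T.)
Upper bound: T is a sum of 3 rank-1 terms, T = [0, 1, 0] ⊗ [1, -1, -1] ⊗ [-8, -4, 8] + [1, -2, 1] ⊗ [2, 1, -1] ⊗ [0, 1, 0] + [1, 2, 2] ⊗ [1, -1, -1] ⊗ [-2, 0, 4] (written with every a and b primitive with positive leading entry and the scale carried by c; CP decompositions are not unique, and this one is verified by expanding entrywise), so rank(T) ≤ 3.
These bounds meet, so rank(T) = 3.
Check entry T[2,1,2] = -8: (0)·(-1)·(8) + (1)·(1)·(0) + (2)·(-1)·(4) = -8.

3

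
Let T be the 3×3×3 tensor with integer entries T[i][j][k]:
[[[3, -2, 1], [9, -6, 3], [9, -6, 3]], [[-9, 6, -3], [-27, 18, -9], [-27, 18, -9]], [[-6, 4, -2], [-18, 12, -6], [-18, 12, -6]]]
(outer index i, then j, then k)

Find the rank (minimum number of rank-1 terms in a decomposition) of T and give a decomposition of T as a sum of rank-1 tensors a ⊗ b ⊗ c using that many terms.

rank(T) = 1

Lower bound: T ≠ 0 (e.g. T[0,0,0] = 3), so rank(T) ≥ 1.
Upper bound: if T = a ⊗ b ⊗ c then every fibre of T is a multiple of the corresponding factor, so read the factors off the fibres through the nonzero entry T[0,0,0] = 3.
The mode-1 fibre T[:,0,0] = [3, -9, -6] gives a = [1, -3, -2] (primitive direction); the mode-2 fibre T[0,:,0] = [3, 9, 9] gives b = [1, 3, 3]; then c[k] = T[0,0,k] / (a[0]·b[0]) = [3, -2, 1] / 1 = [3, -2, 1].
Expanding [1, -3, -2] ⊗ [1, 3, 3] ⊗ [3, -2, 1] reproduces all 27 entries of T, so T = [1, -3, -2] ⊗ [1, 3, 3] ⊗ [3, -2, 1] and rank(T) ≤ 1.
These bounds meet, so rank(T) = 1.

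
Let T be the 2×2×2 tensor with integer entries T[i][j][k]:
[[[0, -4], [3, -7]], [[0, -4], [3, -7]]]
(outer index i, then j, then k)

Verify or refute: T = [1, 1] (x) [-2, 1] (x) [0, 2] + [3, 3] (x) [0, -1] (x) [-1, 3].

Yes

Reconstruct entrywise from the claimed factors. For example, T[1,0,1] = -4 and Σₗ aₗ[1]bₗ[0]cₗ[1] = (1)·(-2)·(2) + (3)·(0)·(3) = -4; checking all 8 entries, every one matches. The claim holds.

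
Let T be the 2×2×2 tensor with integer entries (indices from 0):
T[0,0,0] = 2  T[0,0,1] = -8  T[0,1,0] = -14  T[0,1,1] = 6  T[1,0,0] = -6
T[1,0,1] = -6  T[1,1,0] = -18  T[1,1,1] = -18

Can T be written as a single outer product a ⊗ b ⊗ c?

The mode-3 unfolding of T (rows indexed by k, columns by (i,j) = (0,0), (0,1), (1,0), (1,1)) is [[2, -14, -6, -18], [-8, 6, -6, -18]].
There the 2×2 minor on rows k ∈ {0, 1}, columns (i,j) ∈ {(0,0), (0,1)} is det [[2, -14], [-8, 6]] = -100 ≠ 0, so this unfolding has rank ≥ 2; CP rank is at least every unfolding rank, so rank(T) ≥ 2.
In particular rank(T) ≥ 2 > 1, so T is not rank-1.

No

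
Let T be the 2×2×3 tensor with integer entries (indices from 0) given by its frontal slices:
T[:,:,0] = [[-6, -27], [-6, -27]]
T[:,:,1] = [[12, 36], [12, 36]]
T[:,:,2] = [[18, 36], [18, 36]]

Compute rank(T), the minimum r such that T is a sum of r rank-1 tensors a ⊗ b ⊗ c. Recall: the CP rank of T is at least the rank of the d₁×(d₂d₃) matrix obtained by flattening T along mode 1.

Lower bound: the mode-3 unfolding of T (rows indexed by k, columns by (i,j) = (0,0), (0,1), (1,0), (1,1)) is [[-6, -27, -6, -27], [12, 36, 12, 36], [18, 36, 18, 36]].
There the 2×2 minor on rows k ∈ {0, 1}, columns (i,j) ∈ {(0,0), (0,1)} is det [[-6, -27], [12, 36]] = 108 ≠ 0, so this unfolding has rank ≥ 2; CP rank is at least every unfolding rank, so rank(T) ≥ 2. (Unfolding ranks only ever bound the CP rank from below — rank(T) can be strictly larger than all of them — so the matching upper bound has to come from an explicit 2-term decomposition.)
Upper bound — finding two terms. Every mode-1 slice of T is a multiple of one matrix: T[i,:,:] = a[i]·M with a = (1, 1) and M = [[-6, 12, 18], [-27, 36, 36]] (rows indexed by j, columns by k). So it suffices to write M as a sum of two rank-1 matrices.
Splitting M by its rows (j = 0, 1), M = (1, 0)(-6, 12, 18)ᵀ + (0, 1)(-27, 36, 36)ᵀ.
Hence T = (1, 1) ⊗ (1, 0) ⊗ (-6, 12, 18) + (1, 1) ⊗ (0, 1) ⊗ (-27, 36, 36), so rank(T) ≤ 2.
These bounds meet, so rank(T) = 2.
Check entry T[0,0,2] = 18: (1)·(1)·(18) + (1)·(0)·(36) = 18.

2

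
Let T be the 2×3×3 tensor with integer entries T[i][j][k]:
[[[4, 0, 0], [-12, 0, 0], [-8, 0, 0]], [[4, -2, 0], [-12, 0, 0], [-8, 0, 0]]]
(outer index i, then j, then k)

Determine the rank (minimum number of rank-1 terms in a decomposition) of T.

2

Lower bound: the mode-3 unfolding of T (rows indexed by k, columns by (i,j) = (0,0), (0,1), (0,2), (1,0), (1,1), (1,2)) is [[4, -12, -8, 4, -12, -8], [0, 0, 0, -2, 0, 0], [0, 0, 0, 0, 0, 0]].
There the 2×2 minor on rows k ∈ {0, 1}, columns (i,j) ∈ {(0,0), (1,0)} is det [[4, 4], [0, -2]] = -8 ≠ 0, so this unfolding has rank ≥ 2; CP rank is at least every unfolding rank, so rank(T) ≥ 2. (Unfolding ranks only ever bound the CP rank from below — rank(T) can be strictly larger than all of them — so the matching upper bound has to come from an explicit 2-term decomposition.)
Upper bound — finding two terms. Write S_k = T[:,:,k] for the frontal slices: S₀ = [[4, -12, -8], [4, -12, -8]], S₁ = [[0, 0, 0], [-2, 0, 0]], S₂ = [[0, 0, 0], [0, 0, 0]].
If T = a₁ (x) b₁ (x) c₁ + a₂ (x) b₂ (x) c₂ then each S_k = c₁[k]·a₁b₁ᵀ + c₂[k]·a₂b₂ᵀ. S₀ and S₁ are linearly independent, so a₁b₁ᵀ and a₂b₂ᵀ must span the same plane of matrices: they are the rank-1 matrices of the form x·S₀ + y·S₁.
The 2×2 minor of x·S₀ + y·S₁ on rows {0,1}, columns {0,1} is −24·xy = (-24)·(y)(x), vanishing at (x:y) = (1:0) and (0:1).
M₁ = S₀ = [[4, -12, -8], [4, -12, -8]] = 4·[1, 1][1, -3, -2]ᵀ and M₂ = S₁ = [[0, 0, 0], [-2, 0, 0]] = (-2)·[0, 1][1, 0, 0]ᵀ, so take a₁ = [1, 1], b₁ = [1, -3, -2], a₂ = [0, 1], b₂ = [1, 0, 0].
Each slice is an integer combination of E₁ = a₁b₁ᵀ and E₂ = a₂b₂ᵀ: S₀ = 4·E₁, S₁ = −2·E₂, S₂ = 0; reading off coefficients, c₁ = [4, 0, 0] and c₂ = [0, -2, 0].
Hence T = [1, 1] (x) [1, -3, -2] (x) [4, 0, 0] + [0, 1] (x) [1, 0, 0] (x) [0, -2, 0], so rank(T) ≤ 2.
These bounds meet, so rank(T) = 2.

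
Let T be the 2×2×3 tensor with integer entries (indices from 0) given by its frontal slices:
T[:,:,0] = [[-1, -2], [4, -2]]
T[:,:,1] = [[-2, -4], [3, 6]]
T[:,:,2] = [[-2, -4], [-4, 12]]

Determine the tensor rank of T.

3

Lower bound: the mode-3 unfolding of T (rows indexed by k, columns by (i,j) = (0,0), (0,1), (1,0), (1,1)) is [[-1, -2, 4, -2], [-2, -4, 3, 6], [-2, -4, -4, 12]].
There the 3×3 minor on rows k ∈ {0, 1, 2}, columns (i,j) ∈ {(0,0), (1,0), (1,1)} is det [[-1, 4, -2], [-2, 3, 6], [-2, -4, 12]] = -40 ≠ 0, so this unfolding has rank ≥ 3; CP rank is at least every unfolding rank, so rank(T) ≥ 3. (Unfolding ranks only ever bound the CP rank from below — rank(T) can be strictly larger than all of them — so the matching upper bound has to come from an explicit 3-term decomposition.)
Upper bound: T is a sum of 3 rank-1 terms, T = [0, 1] ⊗ [1, 2] ⊗ [-2, -1, 0] + [0, 1] ⊗ [2, -1] ⊗ [2, 0, -4] + [1, -2] ⊗ [1, 2] ⊗ [-1, -2, -2] (one valid choice — decompositions are not unique — normalised so each a, b is primitive with positive first nonzero entry; check it by expanding all entries), so rank(T) ≤ 3.
These bounds meet, so rank(T) = 3.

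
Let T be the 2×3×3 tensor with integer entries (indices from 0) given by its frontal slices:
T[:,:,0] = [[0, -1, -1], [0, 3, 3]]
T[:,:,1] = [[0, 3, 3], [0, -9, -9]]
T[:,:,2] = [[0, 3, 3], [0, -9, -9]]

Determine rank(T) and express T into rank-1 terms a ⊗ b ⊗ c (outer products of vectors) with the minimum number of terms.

Lower bound: T ≠ 0 (e.g. T[0,1,0] = -1), so rank(T) ≥ 1.
Upper bound: the mode-1 fibre T[:,1,0] = [-1, 3] gives a = (1, -3) (primitive direction); the mode-2 fibre T[0,:,0] = [0, -1, -1] gives b = (0, 1, 1); then c[k] = T[0,1,k] / (a[0]·b[1]) = [-1, 3, 3] / 1 = (-1, 3, 3).
Expanding (1, -3) ⊗ (0, 1, 1) ⊗ (-1, 3, 3) reproduces all 18 entries of T, so T = (1, -3) ⊗ (0, 1, 1) ⊗ (-1, 3, 3) and rank(T) ≤ 1.
These bounds meet, so rank(T) = 1.

rank(T) = 1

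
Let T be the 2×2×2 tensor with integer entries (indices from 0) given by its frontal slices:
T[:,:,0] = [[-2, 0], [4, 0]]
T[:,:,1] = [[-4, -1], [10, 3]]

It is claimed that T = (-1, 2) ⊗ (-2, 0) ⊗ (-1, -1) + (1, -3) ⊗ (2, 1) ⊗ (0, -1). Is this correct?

Reconstruct entrywise from the claimed factors. For example, T[0,0,1] = -4 and Σₗ aₗ[0]bₗ[0]cₗ[1] = (-1)·(-2)·(-1) + (1)·(2)·(-1) = -4; checking all 8 entries, every one matches. The claim holds.

Yes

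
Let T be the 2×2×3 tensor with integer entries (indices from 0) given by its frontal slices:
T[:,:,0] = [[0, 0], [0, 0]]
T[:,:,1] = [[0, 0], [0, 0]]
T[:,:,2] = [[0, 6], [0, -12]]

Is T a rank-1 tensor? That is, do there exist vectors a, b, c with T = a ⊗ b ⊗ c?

If T = a ⊗ b ⊗ c then every fibre of T is a multiple of the corresponding factor, so read the factors off the fibres through the nonzero entry T[0,1,2] = 6.
The mode-1 fibre T[:,1,2] = [6, -12] gives a = (1, -2) (primitive direction); the mode-2 fibre T[0,:,2] = [0, 6] gives b = (0, 1); then c[k] = T[0,1,k] / (a[0]·b[1]) = [0, 0, 6] / 1 = (0, 0, 6).
Expanding (1, -2) ⊗ (0, 1) ⊗ (0, 0, 6) reproduces all 12 entries of T, so T = (1, -2) ⊗ (0, 1) ⊗ (0, 0, 6) and rank(T) ≤ 1.
Equivalently every frontal slice T[:,:,k] is c[k] times the rank-1 matrix (1, -2) ⊗ (0, 1). So T has rank 1 (it is nonzero).

Yes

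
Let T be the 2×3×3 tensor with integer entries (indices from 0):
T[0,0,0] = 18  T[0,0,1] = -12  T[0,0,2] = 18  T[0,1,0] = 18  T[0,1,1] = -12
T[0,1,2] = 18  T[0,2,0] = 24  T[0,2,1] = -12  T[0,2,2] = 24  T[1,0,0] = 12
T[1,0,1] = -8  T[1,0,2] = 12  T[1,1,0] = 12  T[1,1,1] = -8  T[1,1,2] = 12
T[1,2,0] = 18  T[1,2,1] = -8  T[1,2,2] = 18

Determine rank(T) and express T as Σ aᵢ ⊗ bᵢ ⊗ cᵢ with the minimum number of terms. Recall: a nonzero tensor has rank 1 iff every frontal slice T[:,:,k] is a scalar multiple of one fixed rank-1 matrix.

Lower bound: the mode-1 unfolding of T (rows indexed by i, columns by (j,k) = (0,0), (0,1), (0,2), (1,0), (1,1), (1,2), (2,0), (2,1), (2,2)) is [[18, -12, 18, 18, -12, 18, 24, -12, 24], [12, -8, 12, 12, -8, 12, 18, -8, 18]].
There the 2×2 minor on rows i ∈ {0, 1}, columns (j,k) ∈ {(0,0), (2,0)} is det [[18, 24], [12, 18]] = 36 ≠ 0, so this unfolding has rank ≥ 2; CP rank is at least every unfolding rank, so rank(T) ≥ 2. (This is only a lower bound: in general the CP rank may exceed every unfolding rank, so we still need to exhibit 2 rank-1 terms summing to T.)
Upper bound — finding two terms. Write S_k = T[:,:,k] for the frontal slices: S₀ = [[18, 18, 24], [12, 12, 18]], S₁ = [[-12, -12, -12], [-8, -8, -8]], S₂ = [[18, 18, 24], [12, 12, 18]].
If T = a₁ ⊗ b₁ ⊗ c₁ + a₂ ⊗ b₂ ⊗ c₂ then each S_k = c₁[k]·a₁b₁ᵀ + c₂[k]·a₂b₂ᵀ. S₀ and S₁ are linearly independent, so a₁b₁ᵀ and a₂b₂ᵀ must span the same plane of matrices: they are the rank-1 matrices of the form x·S₀ + y·S₁.
The 2×2 minor of x·S₀ + y·S₁ on rows {0,1}, columns {0,2} is 36·x² − 24·xy = 12·(3·x − 2·y)(x), vanishing at (x:y) = (2:3) and (0:1).
M₁ = 2·S₀ + 3·S₁ = [[0, 0, 12], [0, 0, 12]] = 12·(1, 1)(0, 0, 1)ᵀ and M₂ = S₁ = [[-12, -12, -12], [-8, -8, -8]] = (-4)·(3, 2)(1, 1, 1)ᵀ, so take a₁ = (1, 1), b₁ = (0, 0, 1), a₂ = (3, 2), b₂ = (1, 1, 1).
Each slice is an integer combination of E₁ = a₁b₁ᵀ and E₂ = a₂b₂ᵀ: S₀ = 6·E₁ + 6·E₂, S₁ = −4·E₂, S₂ = 6·E₁ + 6·E₂; reading off coefficients, c₁ = (6, 0, 6) and c₂ = (6, -4, 6).
Hence T = (1, 1) ⊗ (0, 0, 1) ⊗ (6, 0, 6) + (3, 2) ⊗ (1, 1, 1) ⊗ (6, -4, 6), so rank(T) ≤ 2.
These bounds meet, so rank(T) = 2.
Check entry T[1,0,1] = -8: (1)·(0)·(0) + (2)·(1)·(-4) = -8.

rank(T) = 2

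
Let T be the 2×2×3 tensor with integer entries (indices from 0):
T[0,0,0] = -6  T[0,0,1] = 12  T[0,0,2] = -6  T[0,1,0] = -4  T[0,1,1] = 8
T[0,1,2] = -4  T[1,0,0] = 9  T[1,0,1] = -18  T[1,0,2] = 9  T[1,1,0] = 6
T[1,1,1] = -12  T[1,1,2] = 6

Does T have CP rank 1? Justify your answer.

Yes

If T = a ⊗ b ⊗ c then every fibre of T is a multiple of the corresponding factor, so read the factors off the fibres through the nonzero entry T[0,0,0] = -6.
The mode-1 fibre T[:,0,0] = [-6, 9] gives a = [2, -3] (primitive direction); the mode-2 fibre T[0,:,0] = [-6, -4] gives b = [3, 2]; then c[k] = T[0,0,k] / (a[0]·b[0]) = [-6, 12, -6] / 6 = [-1, 2, -1].
Expanding [2, -3] ⊗ [3, 2] ⊗ [-1, 2, -1] reproduces all 12 entries of T, so T = [2, -3] ⊗ [3, 2] ⊗ [-1, 2, -1] and rank(T) ≤ 1.
Equivalently every frontal slice T[:,:,k] is c[k] times the rank-1 matrix [2, -3] ⊗ [3, 2]. So T has rank 1 (it is nonzero).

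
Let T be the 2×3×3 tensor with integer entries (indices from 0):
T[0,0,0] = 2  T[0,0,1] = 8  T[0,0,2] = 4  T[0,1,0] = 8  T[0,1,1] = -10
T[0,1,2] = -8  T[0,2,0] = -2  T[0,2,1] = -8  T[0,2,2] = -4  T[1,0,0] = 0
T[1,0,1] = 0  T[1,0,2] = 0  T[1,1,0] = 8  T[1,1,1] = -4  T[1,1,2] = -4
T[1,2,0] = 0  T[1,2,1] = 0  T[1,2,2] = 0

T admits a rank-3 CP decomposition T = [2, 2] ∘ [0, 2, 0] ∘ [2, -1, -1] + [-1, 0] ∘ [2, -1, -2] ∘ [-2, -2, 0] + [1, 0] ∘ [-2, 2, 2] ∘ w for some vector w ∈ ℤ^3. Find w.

w = [1, -2, -2]

Subtract the known terms from T to get the rank-1 residual R = [1, 0] ∘ [-2, 2, 2] ∘ w, so R[i,j,k] = a[i]·b[j]·w[k]. Pick indices with nonzero a[0]·b[0] = (1)·(-2) = -2. Only the fibre through (0,0,·) is needed: R[0,0,:] = T[0,0,:] − Σₗ aₗ[0]bₗ[0]cₗ = [2, 8, 4] − (2)·(0)·[2, -1, -1] − (-1)·(2)·[-2, -2, 0] = [-2, 4, 4]. Then w[k] = R[0,0,k] / -2 for each k, giving w = [-2, 4, 4] / -2 = [1, -2, -2].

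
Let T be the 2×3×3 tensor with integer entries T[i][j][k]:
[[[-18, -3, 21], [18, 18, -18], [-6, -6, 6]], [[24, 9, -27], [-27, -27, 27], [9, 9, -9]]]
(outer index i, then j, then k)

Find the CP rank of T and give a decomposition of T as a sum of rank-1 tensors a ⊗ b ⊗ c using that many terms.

Lower bound: the mode-3 unfolding of T (rows indexed by k, columns by (i,j) = (0,0), (0,1), (0,2), (1,0), (1,1), (1,2)) is [[-18, 18, -6, 24, -27, 9], [-3, 18, -6, 9, -27, 9], [21, -18, 6, -27, 27, -9]].
There the 2×2 minor on rows k ∈ {0, 1}, columns (i,j) ∈ {(0,0), (0,1)} is det [[-18, 18], [-3, 18]] = -270 ≠ 0, so this unfolding has rank ≥ 2; CP rank is at least every unfolding rank, so rank(T) ≥ 2. (Unfolding ranks only ever bound the CP rank from below — rank(T) can be strictly larger than all of them — so the matching upper bound has to come from an explicit 2-term decomposition.)
Upper bound — finding two terms. Write S_k = T[:,:,k] for the frontal slices: S₀ = [[-18, 18, -6], [24, -27, 9]], S₁ = [[-3, 18, -6], [9, -27, 9]], S₂ = [[21, -18, 6], [-27, 27, -9]].
If T = a₁ ⊗ b₁ ⊗ c₁ + a₂ ⊗ b₂ ⊗ c₂ then each S_k = c₁[k]·a₁b₁ᵀ + c₂[k]·a₂b₂ᵀ. S₀ and S₁ are linearly independent, so a₁b₁ᵀ and a₂b₂ᵀ must span the same plane of matrices: they are the rank-1 matrices of the form x·S₀ + y·S₁.
The 2×2 minor of x·S₀ + y·S₁ on rows {0,1}, columns {0,1} is 54·x² − 27·xy − 81·y² = 27·(2·x − 3·y)(x + y), vanishing at (x:y) = (3:2) and (1:-1).
M₁ = 3·S₀ + 2·S₁ = [[-60, 90, -30], [90, -135, 45]] = (-15)·(2, -3)(2, -3, 1)ᵀ and M₂ = S₀ − S₁ = [[-15, 0, 0], [15, 0, 0]] = (-15)·(1, -1)(1, 0, 0)ᵀ, so take a₁ = (2, -3), b₁ = (2, -3, 1), a₂ = (1, -1), b₂ = (1, 0, 0).
Each slice is an integer combination of E₁ = a₁b₁ᵀ and E₂ = a₂b₂ᵀ: S₀ = −3·E₁ − 6·E₂, S₁ = −3·E₁ + 9·E₂, S₂ = 3·E₁ + 9·E₂; reading off coefficients, c₁ = (-3, -3, 3) and c₂ = (-6, 9, 9).
Hence T = (2, -3) ⊗ (2, -3, 1) ⊗ (-3, -3, 3) + (1, -1) ⊗ (1, 0, 0) ⊗ (-6, 9, 9), so rank(T) ≤ 2.
These bounds meet, so rank(T) = 2.
Check entry T[1,2,1] = 9: (-3)·(1)·(-3) + (-1)·(0)·(9) = 9.

rank(T) = 2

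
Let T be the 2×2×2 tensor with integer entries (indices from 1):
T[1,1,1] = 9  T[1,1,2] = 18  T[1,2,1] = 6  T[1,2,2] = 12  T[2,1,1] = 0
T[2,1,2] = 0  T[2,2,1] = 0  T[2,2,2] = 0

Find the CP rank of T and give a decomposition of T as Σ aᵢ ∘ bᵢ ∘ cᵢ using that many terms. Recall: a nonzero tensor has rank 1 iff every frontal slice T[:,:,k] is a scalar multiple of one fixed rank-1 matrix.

rank(T) = 1

Lower bound: T ≠ 0 (e.g. T[1,1,1] = 9), so rank(T) ≥ 1.
Upper bound: if T = a ∘ b ∘ c then every fibre of T is a multiple of the corresponding factor, so read the factors off the fibres through the nonzero entry T[1,1,1] = 9.
The mode-1 fibre T[:,1,1] = [9, 0] gives a = (1, 0) (primitive direction); the mode-2 fibre T[1,:,1] = [9, 6] gives b = (3, 2); then c[k] = T[1,1,k] / (a[1]·b[1]) = [9, 18] / 3 = (3, 6).
Expanding (1, 0) ∘ (3, 2) ∘ (3, 6) reproduces all 8 entries of T, so T = (1, 0) ∘ (3, 2) ∘ (3, 6) and rank(T) ≤ 1.
These bounds meet, so rank(T) = 1.
Check entry T[2,2,1] = 0: (0)·(2)·(3) = 0.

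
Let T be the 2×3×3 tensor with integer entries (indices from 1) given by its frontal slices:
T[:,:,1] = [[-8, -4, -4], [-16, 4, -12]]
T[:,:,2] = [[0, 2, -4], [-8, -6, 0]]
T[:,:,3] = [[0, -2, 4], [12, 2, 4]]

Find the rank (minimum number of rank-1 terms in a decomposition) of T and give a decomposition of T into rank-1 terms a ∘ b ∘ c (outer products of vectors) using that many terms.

rank(T) = 3

Lower bound: the mode-3 unfolding of T (rows indexed by k, columns by (i,j) = (1,1), (1,2), (1,3), (2,1), (2,2), (2,3)) is [[-8, -4, -4, -16, 4, -12], [0, 2, -4, -8, -6, 0], [0, -2, 4, 12, 2, 4]].
There the 3×3 minor on rows k ∈ {1, 2, 3}, columns (i,j) ∈ {(1,1), (1,2), (2,1)} is det [[-8, -4, -16], [0, 2, -8], [0, -2, 12]] = -64 ≠ 0, so this unfolding has rank ≥ 3; CP rank is at least every unfolding rank, so rank(T) ≥ 3. (This is only a lower bound: in general the CP rank may exceed every unfolding rank, so we still need to exhibit 3 rank-1 terms summing to T.)
Upper bound: T is a sum of 3 rank-1 terms, T = (0, 1) ∘ (1, -1, 1) ∘ (-8, 0, 4) + (1, -1) ∘ (2, 2, -1) ∘ (0, 2, -2) + (1, 1) ∘ (2, 1, 1) ∘ (-4, -2, 2) (one valid choice — decompositions are not unique — normalised so each a, b is primitive with positive first nonzero entry; check it by expanding all entries), so rank(T) ≤ 3.
These bounds meet, so rank(T) = 3.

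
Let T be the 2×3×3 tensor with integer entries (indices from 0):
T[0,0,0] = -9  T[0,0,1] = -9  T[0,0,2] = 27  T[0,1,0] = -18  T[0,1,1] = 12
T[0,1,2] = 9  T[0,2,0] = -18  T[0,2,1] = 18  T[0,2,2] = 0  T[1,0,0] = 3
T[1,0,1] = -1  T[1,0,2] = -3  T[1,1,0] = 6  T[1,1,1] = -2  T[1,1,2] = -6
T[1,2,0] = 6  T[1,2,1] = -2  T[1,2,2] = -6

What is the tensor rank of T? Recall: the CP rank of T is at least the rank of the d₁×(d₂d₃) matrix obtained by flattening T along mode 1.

2

Lower bound: the mode-3 unfolding of T (rows indexed by k, columns by (i,j) = (0,0), (0,1), (0,2), (1,0), (1,1), (1,2)) is [[-9, -18, -18, 3, 6, 6], [-9, 12, 18, -1, -2, -2], [27, 9, 0, -3, -6, -6]].
There the 2×2 minor on rows k ∈ {0, 1}, columns (i,j) ∈ {(0,0), (0,1)} is det [[-9, -18], [-9, 12]] = -270 ≠ 0, so this unfolding has rank ≥ 2; CP rank is at least every unfolding rank, so rank(T) ≥ 2. (This is only a lower bound: in general the CP rank may exceed every unfolding rank, so we still need to exhibit 2 rank-1 terms summing to T.)
Upper bound — finding two terms. Write S_k = T[:,:,k] for the frontal slices: S₀ = [[-9, -18, -18], [3, 6, 6]], S₁ = [[-9, 12, 18], [-1, -2, -2]], S₂ = [[27, 9, 0], [-3, -6, -6]].
If T = a₁ ∘ b₁ ∘ c₁ + a₂ ∘ b₂ ∘ c₂ then each S_k = c₁[k]·a₁b₁ᵀ + c₂[k]·a₂b₂ᵀ. S₀ and S₁ are linearly independent, so a₁b₁ᵀ and a₂b₂ᵀ must span the same plane of matrices: they are the rank-1 matrices of the form x·S₀ + y·S₁.
The 2×2 minor of x·S₀ + y·S₁ on rows {0,1}, columns {0,1} is −90·xy + 30·y² = (-30)·(3·x − y)(y), vanishing at (x:y) = (1:3) and (1:0).
M₁ = S₀ + 3·S₁ = [[-36, 18, 36], [0, 0, 0]] = (-18)·[1, 0][2, -1, -2]ᵀ and M₂ = S₀ = [[-9, -18, -18], [3, 6, 6]] = (-3)·[3, -1][1, 2, 2]ᵀ, so take a₁ = [1, 0], b₁ = [2, -1, -2], a₂ = [3, -1], b₂ = [1, 2, 2].
Each slice is an integer combination of E₁ = a₁b₁ᵀ and E₂ = a₂b₂ᵀ: S₀ = −3·E₂, S₁ = −6·E₁ + E₂, S₂ = 9·E₁ + 3·E₂; reading off coefficients, c₁ = [0, -6, 9] and c₂ = [-3, 1, 3].
Hence T = [1, 0] ∘ [2, -1, -2] ∘ [0, -6, 9] + [3, -1] ∘ [1, 2, 2] ∘ [-3, 1, 3], so rank(T) ≤ 2.
These bounds meet, so rank(T) = 2.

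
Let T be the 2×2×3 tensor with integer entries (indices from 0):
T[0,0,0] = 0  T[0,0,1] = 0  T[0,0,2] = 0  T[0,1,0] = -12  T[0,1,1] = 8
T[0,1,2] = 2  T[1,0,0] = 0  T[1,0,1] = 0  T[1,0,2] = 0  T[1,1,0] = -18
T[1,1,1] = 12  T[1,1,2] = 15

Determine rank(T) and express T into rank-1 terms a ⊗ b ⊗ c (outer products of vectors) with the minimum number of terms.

Lower bound: the mode-1 unfolding of T (rows indexed by i, columns by (j,k) = (0,0), (0,1), (0,2), (1,0), (1,1), (1,2)) is [[0, 0, 0, -12, 8, 2], [0, 0, 0, -18, 12, 15]].
There the 2×2 minor on rows i ∈ {0, 1}, columns (j,k) ∈ {(1,0), (1,2)} is det [[-12, 2], [-18, 15]] = -144 ≠ 0, so this unfolding has rank ≥ 2; CP rank is at least every unfolding rank, so rank(T) ≥ 2. (This is only a lower bound: in general the CP rank may exceed every unfolding rank, so we still need to exhibit 2 rank-1 terms summing to T.)
Upper bound — finding two terms. Every mode-2 slice of T is a multiple of one matrix: T[:,j,:] = b[j]·M with b = [0, 1] and M = [[-12, 8, 2], [-18, 12, 15]] (rows indexed by i, columns by k). So it suffices to write M as a sum of two rank-1 matrices.
Splitting M by its rows (i = 0, 1), M = [1, 0][-12, 8, 2]ᵀ + [0, 1][-18, 12, 15]ᵀ.
Hence T = [1, 0] ⊗ [0, 1] ⊗ [-12, 8, 2] + [0, 1] ⊗ [0, 1] ⊗ [-18, 12, 15], so rank(T) ≤ 2.
These bounds meet, so rank(T) = 2.
Check entry T[0,0,1] = 0: (1)·(0)·(8) + (0)·(0)·(12) = 0.

rank(T) = 2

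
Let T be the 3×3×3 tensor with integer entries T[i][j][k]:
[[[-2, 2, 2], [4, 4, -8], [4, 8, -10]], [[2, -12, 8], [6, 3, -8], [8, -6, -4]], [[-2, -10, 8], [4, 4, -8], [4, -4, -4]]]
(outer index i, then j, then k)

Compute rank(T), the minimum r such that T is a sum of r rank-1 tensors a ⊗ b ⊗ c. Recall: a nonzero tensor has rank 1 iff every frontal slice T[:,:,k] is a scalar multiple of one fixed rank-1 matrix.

3

Lower bound: in the mode-3 unfolding of T (rows indexed by k, columns by (i,j)) the 3×3 minor on rows k ∈ {0, 1, 2}, columns (i,j) ∈ {(0,0), (0,1), (1,0)} is det [[-2, 4, 2], [2, 4, -12], [2, -8, 8]] = -80 ≠ 0, so that unfolding has rank ≥ 3 and hence rank(T) ≥ 3 (CP rank is at least every unfolding rank, though it can be larger).
Upper bound: T is a sum of 3 rank-1 terms, T = [0, 1, 0] ⊗ [2, 1, 2] ⊗ [2, -1, 0] + [1, -2, -2] ⊗ [1, 0, 1] ⊗ [0, 4, -2] + [1, 1, 1] ⊗ [1, -2, -2] ⊗ [-2, -2, 4] (written with every a and b primitive with positive leading entry and the scale carried by c; CP decompositions are not unique, and this one is verified by expanding entrywise), so rank(T) ≤ 3.
These bounds meet, so rank(T) = 3.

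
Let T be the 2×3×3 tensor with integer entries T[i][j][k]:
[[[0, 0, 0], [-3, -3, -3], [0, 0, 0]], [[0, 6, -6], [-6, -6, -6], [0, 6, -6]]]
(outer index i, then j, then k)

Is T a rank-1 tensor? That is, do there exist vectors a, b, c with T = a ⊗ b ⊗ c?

No

The mode-3 unfolding of T (rows indexed by k, columns by (i,j) = (0,0), (0,1), (0,2), (1,0), (1,1), (1,2)) is [[0, -3, 0, 0, -6, 0], [0, -3, 0, 6, -6, 6], [0, -3, 0, -6, -6, -6]].
There the 2×2 minor on rows k ∈ {0, 1}, columns (i,j) ∈ {(0,1), (1,0)} is det [[-3, 0], [-3, 6]] = -18 ≠ 0, so this unfolding has rank ≥ 2; CP rank is at least every unfolding rank, so rank(T) ≥ 2.
In particular rank(T) ≥ 2 > 1, so T is not rank-1.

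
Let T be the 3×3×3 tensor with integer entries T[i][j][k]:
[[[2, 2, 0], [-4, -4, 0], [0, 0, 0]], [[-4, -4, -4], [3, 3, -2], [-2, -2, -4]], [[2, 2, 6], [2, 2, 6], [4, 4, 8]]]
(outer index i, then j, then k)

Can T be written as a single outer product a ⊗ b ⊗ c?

No

The mode-2 unfolding of T (rows indexed by j, columns by (i,k) = (0,0), (0,1), (0,2), (1,0), (1,1), (1,2), (2,0), (2,1), (2,2)) is [[2, 2, 0, -4, -4, -4, 2, 2, 6], [-4, -4, 0, 3, 3, -2, 2, 2, 6], [0, 0, 0, -2, -2, -4, 4, 4, 8]].
There the 3×3 minor on rows j ∈ {0, 1, 2}, columns (i,k) ∈ {(0,0), (1,0), (2,0)} is det [[2, -4, 2], [-4, 3, 2], [0, -2, 4]] = -16 ≠ 0, so this unfolding has rank ≥ 3; CP rank is at least every unfolding rank, so rank(T) ≥ 3.
In particular rank(T) ≥ 3 > 1, so T is not rank-1.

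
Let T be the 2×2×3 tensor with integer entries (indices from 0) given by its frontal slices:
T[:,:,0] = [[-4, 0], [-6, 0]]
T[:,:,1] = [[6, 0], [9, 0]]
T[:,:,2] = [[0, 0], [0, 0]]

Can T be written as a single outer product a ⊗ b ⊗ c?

If T = a ⊗ b ⊗ c then every fibre of T is a multiple of the corresponding factor, so read the factors off the fibres through the nonzero entry T[0,0,0] = -4.
The mode-1 fibre T[:,0,0] = [-4, -6] gives a = [2, 3] (primitive direction); the mode-2 fibre T[0,:,0] = [-4, 0] gives b = [1, 0]; then c[k] = T[0,0,k] / (a[0]·b[0]) = [-4, 6, 0] / 2 = [-2, 3, 0].
Expanding [2, 3] ⊗ [1, 0] ⊗ [-2, 3, 0] reproduces all 12 entries of T, so T = [2, 3] ⊗ [1, 0] ⊗ [-2, 3, 0] and rank(T) ≤ 1.
Equivalently every frontal slice T[:,:,k] is c[k] times the rank-1 matrix [2, 3] ⊗ [1, 0]. So T has rank 1 (it is nonzero).

Yes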